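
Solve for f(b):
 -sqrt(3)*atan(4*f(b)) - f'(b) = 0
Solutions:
 Integral(1/atan(4*_y), (_y, f(b))) = C1 - sqrt(3)*b


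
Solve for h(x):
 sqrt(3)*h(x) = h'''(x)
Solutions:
 h(x) = C3*exp(3^(1/6)*x) + (C1*sin(3^(2/3)*x/2) + C2*cos(3^(2/3)*x/2))*exp(-3^(1/6)*x/2)


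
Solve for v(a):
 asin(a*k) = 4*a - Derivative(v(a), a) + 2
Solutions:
 v(a) = C1 + 2*a^2 + 2*a - Piecewise((a*asin(a*k) + sqrt(-a^2*k^2 + 1)/k, Ne(k, 0)), (0, True))


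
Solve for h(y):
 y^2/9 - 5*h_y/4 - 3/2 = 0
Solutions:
 h(y) = C1 + 4*y^3/135 - 6*y/5


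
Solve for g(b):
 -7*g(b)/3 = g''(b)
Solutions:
 g(b) = C1*sin(sqrt(21)*b/3) + C2*cos(sqrt(21)*b/3)


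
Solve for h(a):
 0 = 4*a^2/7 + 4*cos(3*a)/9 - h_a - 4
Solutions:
 h(a) = C1 + 4*a^3/21 - 4*a + 4*sin(3*a)/27


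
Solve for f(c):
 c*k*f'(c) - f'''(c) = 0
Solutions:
 f(c) = C1 + Integral(C2*airyai(c*k^(1/3)) + C3*airybi(c*k^(1/3)), c)


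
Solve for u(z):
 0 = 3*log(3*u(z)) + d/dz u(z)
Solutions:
 Integral(1/(log(_y) + log(3)), (_y, u(z)))/3 = C1 - z


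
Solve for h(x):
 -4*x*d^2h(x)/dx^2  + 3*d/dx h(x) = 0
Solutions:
 h(x) = C1 + C2*x^(7/4)


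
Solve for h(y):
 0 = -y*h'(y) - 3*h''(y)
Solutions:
 h(y) = C1 + C2*erf(sqrt(6)*y/6)


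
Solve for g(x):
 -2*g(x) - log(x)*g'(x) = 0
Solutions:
 g(x) = C1*exp(-2*li(x))


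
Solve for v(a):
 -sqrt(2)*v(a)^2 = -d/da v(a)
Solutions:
 v(a) = -1/(C1 + sqrt(2)*a)


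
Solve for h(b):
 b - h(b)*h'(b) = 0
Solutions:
 h(b) = -sqrt(C1 + b^2)
 h(b) = sqrt(C1 + b^2)


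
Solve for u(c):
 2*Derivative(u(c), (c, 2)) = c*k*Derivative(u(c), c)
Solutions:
 u(c) = Piecewise((-sqrt(pi)*C1*erf(c*sqrt(-k)/2)/sqrt(-k) - C2, (k > 0) | (k < 0)), (-C1*c - C2, True))


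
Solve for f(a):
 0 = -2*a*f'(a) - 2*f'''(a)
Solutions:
 f(a) = C1 + Integral(C2*airyai(-a) + C3*airybi(-a), a)


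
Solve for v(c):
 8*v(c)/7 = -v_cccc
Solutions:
 v(c) = (C1*sin(2^(1/4)*7^(3/4)*c/7) + C2*cos(2^(1/4)*7^(3/4)*c/7))*exp(-2^(1/4)*7^(3/4)*c/7) + (C3*sin(2^(1/4)*7^(3/4)*c/7) + C4*cos(2^(1/4)*7^(3/4)*c/7))*exp(2^(1/4)*7^(3/4)*c/7)


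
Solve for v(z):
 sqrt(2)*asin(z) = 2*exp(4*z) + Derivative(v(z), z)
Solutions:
 v(z) = C1 + sqrt(2)*(z*asin(z) + sqrt(1 - z^2)) - exp(4*z)/2


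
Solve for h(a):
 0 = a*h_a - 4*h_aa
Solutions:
 h(a) = C1 + C2*erfi(sqrt(2)*a/4)


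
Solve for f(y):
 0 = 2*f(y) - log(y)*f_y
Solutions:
 f(y) = C1*exp(2*li(y))


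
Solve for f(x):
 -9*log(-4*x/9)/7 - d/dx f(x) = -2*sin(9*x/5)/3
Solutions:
 f(x) = C1 - 9*x*log(-x)/7 - 18*x*log(2)/7 + 9*x/7 + 18*x*log(3)/7 - 10*cos(9*x/5)/27


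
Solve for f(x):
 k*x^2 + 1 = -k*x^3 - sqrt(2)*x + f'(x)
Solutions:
 f(x) = C1 + k*x^4/4 + k*x^3/3 + sqrt(2)*x^2/2 + x


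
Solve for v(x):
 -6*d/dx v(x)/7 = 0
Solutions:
 v(x) = C1


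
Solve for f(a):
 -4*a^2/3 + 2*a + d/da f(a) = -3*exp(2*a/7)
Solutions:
 f(a) = C1 + 4*a^3/9 - a^2 - 21*exp(2*a/7)/2


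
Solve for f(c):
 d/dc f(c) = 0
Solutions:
 f(c) = C1


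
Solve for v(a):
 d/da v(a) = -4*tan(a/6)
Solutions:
 v(a) = C1 + 24*log(cos(a/6))


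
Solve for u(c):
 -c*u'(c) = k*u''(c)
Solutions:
 u(c) = C1 + C2*sqrt(k)*erf(sqrt(2)*c*sqrt(1/k)/2)


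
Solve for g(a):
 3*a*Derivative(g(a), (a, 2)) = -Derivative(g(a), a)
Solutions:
 g(a) = C1 + C2*a^(2/3)


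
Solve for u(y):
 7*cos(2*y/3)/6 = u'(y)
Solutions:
 u(y) = C1 + 7*sin(2*y/3)/4


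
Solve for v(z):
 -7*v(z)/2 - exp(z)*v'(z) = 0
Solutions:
 v(z) = C1*exp(7*exp(-z)/2)


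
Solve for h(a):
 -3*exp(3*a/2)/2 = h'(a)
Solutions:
 h(a) = C1 - exp(a)^(3/2)


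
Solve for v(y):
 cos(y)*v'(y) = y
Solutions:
 v(y) = C1 + Integral(y/cos(y), y)


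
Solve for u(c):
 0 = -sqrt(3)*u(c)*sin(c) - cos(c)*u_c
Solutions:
 u(c) = C1*cos(c)^(sqrt(3))


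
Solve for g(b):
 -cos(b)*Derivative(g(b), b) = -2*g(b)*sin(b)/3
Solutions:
 g(b) = C1/cos(b)^(2/3)


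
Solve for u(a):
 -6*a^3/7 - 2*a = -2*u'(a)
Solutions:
 u(a) = C1 + 3*a^4/28 + a^2/2


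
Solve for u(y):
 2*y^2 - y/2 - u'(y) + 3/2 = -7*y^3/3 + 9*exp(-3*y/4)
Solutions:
 u(y) = C1 + 7*y^4/12 + 2*y^3/3 - y^2/4 + 3*y/2 + 12*exp(-3*y/4)


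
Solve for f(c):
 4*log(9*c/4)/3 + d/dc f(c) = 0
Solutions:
 f(c) = C1 - 4*c*log(c)/3 - 8*c*log(3)/3 + 4*c/3 + 8*c*log(2)/3


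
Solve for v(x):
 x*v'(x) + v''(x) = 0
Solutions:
 v(x) = C1 + C2*erf(sqrt(2)*x/2)


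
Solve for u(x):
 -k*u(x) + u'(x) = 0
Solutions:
 u(x) = C1*exp(k*x)


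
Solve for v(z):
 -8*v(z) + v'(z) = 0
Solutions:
 v(z) = C1*exp(8*z)


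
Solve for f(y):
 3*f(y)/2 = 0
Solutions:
 f(y) = 0


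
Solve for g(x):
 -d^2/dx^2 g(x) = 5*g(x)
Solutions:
 g(x) = C1*sin(sqrt(5)*x) + C2*cos(sqrt(5)*x)


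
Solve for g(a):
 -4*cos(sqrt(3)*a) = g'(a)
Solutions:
 g(a) = C1 - 4*sqrt(3)*sin(sqrt(3)*a)/3


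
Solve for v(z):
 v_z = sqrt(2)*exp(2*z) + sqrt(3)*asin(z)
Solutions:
 v(z) = C1 + sqrt(3)*(z*asin(z) + sqrt(1 - z^2)) + sqrt(2)*exp(2*z)/2


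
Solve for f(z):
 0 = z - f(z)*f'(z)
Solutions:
 f(z) = -sqrt(C1 + z^2)
 f(z) = sqrt(C1 + z^2)


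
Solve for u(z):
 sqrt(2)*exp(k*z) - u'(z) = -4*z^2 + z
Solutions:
 u(z) = C1 + 4*z^3/3 - z^2/2 + sqrt(2)*exp(k*z)/k


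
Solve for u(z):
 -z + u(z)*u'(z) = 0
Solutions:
 u(z) = -sqrt(C1 + z^2)
 u(z) = sqrt(C1 + z^2)


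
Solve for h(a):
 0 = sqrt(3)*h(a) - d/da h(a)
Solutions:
 h(a) = C1*exp(sqrt(3)*a)


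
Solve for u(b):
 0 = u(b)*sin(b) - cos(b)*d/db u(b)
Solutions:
 u(b) = C1/cos(b)


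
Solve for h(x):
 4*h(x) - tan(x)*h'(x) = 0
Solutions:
 h(x) = C1*sin(x)^4


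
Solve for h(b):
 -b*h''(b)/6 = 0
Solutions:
 h(b) = C1 + C2*b


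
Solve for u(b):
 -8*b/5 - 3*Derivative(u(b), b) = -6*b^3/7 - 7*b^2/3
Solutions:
 u(b) = C1 + b^4/14 + 7*b^3/27 - 4*b^2/15


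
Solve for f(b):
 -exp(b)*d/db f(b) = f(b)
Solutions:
 f(b) = C1*exp(exp(-b))


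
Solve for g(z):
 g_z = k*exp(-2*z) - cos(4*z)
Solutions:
 g(z) = C1 - k*exp(-2*z)/2 - sin(4*z)/4


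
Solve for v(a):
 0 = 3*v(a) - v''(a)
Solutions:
 v(a) = C1*exp(-sqrt(3)*a) + C2*exp(sqrt(3)*a)


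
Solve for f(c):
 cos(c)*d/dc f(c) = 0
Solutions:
 f(c) = C1


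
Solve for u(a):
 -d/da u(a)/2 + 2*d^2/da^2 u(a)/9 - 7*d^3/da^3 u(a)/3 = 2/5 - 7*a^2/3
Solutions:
 u(a) = C1 + 14*a^3/9 + 56*a^2/27 - 51652*a/1215 + (C2*sin(sqrt(374)*a/42) + C3*cos(sqrt(374)*a/42))*exp(a/21)


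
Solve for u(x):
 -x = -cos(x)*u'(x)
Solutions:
 u(x) = C1 + Integral(x/cos(x), x)


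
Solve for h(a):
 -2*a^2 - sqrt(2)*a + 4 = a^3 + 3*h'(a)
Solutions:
 h(a) = C1 - a^4/12 - 2*a^3/9 - sqrt(2)*a^2/6 + 4*a/3


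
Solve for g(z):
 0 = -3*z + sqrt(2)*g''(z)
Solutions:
 g(z) = C1 + C2*z + sqrt(2)*z^3/4


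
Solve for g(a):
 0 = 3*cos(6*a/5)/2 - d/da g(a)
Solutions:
 g(a) = C1 + 5*sin(6*a/5)/4


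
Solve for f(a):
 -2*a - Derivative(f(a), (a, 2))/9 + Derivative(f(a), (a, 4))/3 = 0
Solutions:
 f(a) = C1 + C2*a + C3*exp(-sqrt(3)*a/3) + C4*exp(sqrt(3)*a/3) - 3*a^3


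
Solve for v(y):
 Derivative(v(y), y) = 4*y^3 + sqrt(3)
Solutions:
 v(y) = C1 + y^4 + sqrt(3)*y


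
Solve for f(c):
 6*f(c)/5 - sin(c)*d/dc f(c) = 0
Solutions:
 f(c) = C1*(cos(c) - 1)^(3/5)/(cos(c) + 1)^(3/5)


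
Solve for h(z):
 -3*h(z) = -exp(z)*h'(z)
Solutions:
 h(z) = C1*exp(-3*exp(-z))


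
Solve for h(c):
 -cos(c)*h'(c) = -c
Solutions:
 h(c) = C1 + Integral(c/cos(c), c)


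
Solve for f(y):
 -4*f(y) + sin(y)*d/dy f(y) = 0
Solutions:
 f(y) = C1*(cos(y)^2 - 2*cos(y) + 1)/(cos(y)^2 + 2*cos(y) + 1)


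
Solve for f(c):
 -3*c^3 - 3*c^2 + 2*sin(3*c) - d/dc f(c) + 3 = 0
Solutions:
 f(c) = C1 - 3*c^4/4 - c^3 + 3*c - 2*cos(3*c)/3


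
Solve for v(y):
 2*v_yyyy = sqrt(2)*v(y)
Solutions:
 v(y) = C1*exp(-2^(7/8)*y/2) + C2*exp(2^(7/8)*y/2) + C3*sin(2^(7/8)*y/2) + C4*cos(2^(7/8)*y/2)


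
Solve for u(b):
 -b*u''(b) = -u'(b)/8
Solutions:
 u(b) = C1 + C2*b^(9/8)


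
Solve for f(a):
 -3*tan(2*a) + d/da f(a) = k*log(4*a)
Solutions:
 f(a) = C1 + a*k*(log(a) - 1) + 2*a*k*log(2) - 3*log(cos(2*a))/2


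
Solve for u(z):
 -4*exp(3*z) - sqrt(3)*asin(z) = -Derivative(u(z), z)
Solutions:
 u(z) = C1 + sqrt(3)*(z*asin(z) + sqrt(1 - z^2)) + 4*exp(3*z)/3


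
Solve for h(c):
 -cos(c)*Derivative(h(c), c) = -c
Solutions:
 h(c) = C1 + Integral(c/cos(c), c)


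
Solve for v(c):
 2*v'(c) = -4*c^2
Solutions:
 v(c) = C1 - 2*c^3/3


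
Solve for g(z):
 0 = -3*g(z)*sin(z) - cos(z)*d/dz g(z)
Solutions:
 g(z) = C1*cos(z)^3


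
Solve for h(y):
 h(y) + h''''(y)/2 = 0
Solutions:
 h(y) = (C1*sin(2^(3/4)*y/2) + C2*cos(2^(3/4)*y/2))*exp(-2^(3/4)*y/2) + (C3*sin(2^(3/4)*y/2) + C4*cos(2^(3/4)*y/2))*exp(2^(3/4)*y/2)


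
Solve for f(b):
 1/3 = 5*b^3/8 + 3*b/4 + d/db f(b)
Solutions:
 f(b) = C1 - 5*b^4/32 - 3*b^2/8 + b/3


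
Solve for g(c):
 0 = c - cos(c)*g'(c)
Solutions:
 g(c) = C1 + Integral(c/cos(c), c)


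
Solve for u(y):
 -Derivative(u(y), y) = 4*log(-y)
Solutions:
 u(y) = C1 - 4*y*log(-y) + 4*y


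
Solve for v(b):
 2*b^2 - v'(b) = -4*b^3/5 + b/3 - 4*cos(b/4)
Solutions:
 v(b) = C1 + b^4/5 + 2*b^3/3 - b^2/6 + 16*sin(b/4)


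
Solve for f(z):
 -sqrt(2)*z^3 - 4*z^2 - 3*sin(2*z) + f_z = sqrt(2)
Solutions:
 f(z) = C1 + sqrt(2)*z^4/4 + 4*z^3/3 + sqrt(2)*z - 3*cos(2*z)/2


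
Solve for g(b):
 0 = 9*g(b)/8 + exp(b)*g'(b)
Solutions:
 g(b) = C1*exp(9*exp(-b)/8)


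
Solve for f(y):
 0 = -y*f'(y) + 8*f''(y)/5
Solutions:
 f(y) = C1 + C2*erfi(sqrt(5)*y/4)


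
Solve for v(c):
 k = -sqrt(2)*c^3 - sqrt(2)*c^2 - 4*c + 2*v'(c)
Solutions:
 v(c) = C1 + sqrt(2)*c^4/8 + sqrt(2)*c^3/6 + c^2 + c*k/2


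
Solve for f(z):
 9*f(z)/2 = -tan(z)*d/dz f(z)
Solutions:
 f(z) = C1/sin(z)^(9/2)


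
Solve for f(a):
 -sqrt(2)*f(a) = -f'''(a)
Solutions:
 f(a) = C3*exp(2^(1/6)*a) + (C1*sin(2^(1/6)*sqrt(3)*a/2) + C2*cos(2^(1/6)*sqrt(3)*a/2))*exp(-2^(1/6)*a/2)


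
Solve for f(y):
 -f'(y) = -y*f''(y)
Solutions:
 f(y) = C1 + C2*y^2


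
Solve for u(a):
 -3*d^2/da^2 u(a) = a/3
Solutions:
 u(a) = C1 + C2*a - a^3/54


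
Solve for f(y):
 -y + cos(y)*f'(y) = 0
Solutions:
 f(y) = C1 + Integral(y/cos(y), y)


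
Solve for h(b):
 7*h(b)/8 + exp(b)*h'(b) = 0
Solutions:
 h(b) = C1*exp(7*exp(-b)/8)


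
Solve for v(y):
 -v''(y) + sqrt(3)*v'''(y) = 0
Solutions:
 v(y) = C1 + C2*y + C3*exp(sqrt(3)*y/3)


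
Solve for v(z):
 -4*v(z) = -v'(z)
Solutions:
 v(z) = C1*exp(4*z)


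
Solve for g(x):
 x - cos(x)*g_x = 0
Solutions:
 g(x) = C1 + Integral(x/cos(x), x)


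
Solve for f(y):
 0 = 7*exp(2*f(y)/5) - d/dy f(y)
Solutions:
 f(y) = 5*log(-sqrt(-1/(C1 + 7*y))) - 5*log(2) + 5*log(10)/2
 f(y) = 5*log(-1/(C1 + 7*y))/2 - 5*log(2) + 5*log(10)/2


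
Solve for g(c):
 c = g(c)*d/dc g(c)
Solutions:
 g(c) = -sqrt(C1 + c^2)
 g(c) = sqrt(C1 + c^2)


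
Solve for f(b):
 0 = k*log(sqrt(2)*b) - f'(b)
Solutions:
 f(b) = C1 + b*k*log(b) - b*k + b*k*log(2)/2


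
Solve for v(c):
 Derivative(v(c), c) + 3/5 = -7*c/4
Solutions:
 v(c) = C1 - 7*c^2/8 - 3*c/5


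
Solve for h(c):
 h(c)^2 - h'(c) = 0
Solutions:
 h(c) = -1/(C1 + c)


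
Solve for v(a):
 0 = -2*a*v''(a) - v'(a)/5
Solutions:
 v(a) = C1 + C2*a^(9/10)


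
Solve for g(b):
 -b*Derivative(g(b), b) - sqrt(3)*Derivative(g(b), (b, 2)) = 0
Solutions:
 g(b) = C1 + C2*erf(sqrt(2)*3^(3/4)*b/6)


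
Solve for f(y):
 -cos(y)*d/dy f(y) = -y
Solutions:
 f(y) = C1 + Integral(y/cos(y), y)


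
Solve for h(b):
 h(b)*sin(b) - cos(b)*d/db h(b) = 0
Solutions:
 h(b) = C1/cos(b)


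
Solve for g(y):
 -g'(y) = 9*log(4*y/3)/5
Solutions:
 g(y) = C1 - 9*y*log(y)/5 - 18*y*log(2)/5 + 9*y/5 + 9*y*log(3)/5


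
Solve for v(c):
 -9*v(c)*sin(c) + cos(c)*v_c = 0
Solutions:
 v(c) = C1/cos(c)^9


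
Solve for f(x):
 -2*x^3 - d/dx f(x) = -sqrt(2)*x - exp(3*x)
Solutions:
 f(x) = C1 - x^4/2 + sqrt(2)*x^2/2 + exp(3*x)/3


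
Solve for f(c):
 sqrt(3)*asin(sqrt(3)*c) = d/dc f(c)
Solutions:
 f(c) = C1 + sqrt(3)*(c*asin(sqrt(3)*c) + sqrt(3)*sqrt(1 - 3*c^2)/3)


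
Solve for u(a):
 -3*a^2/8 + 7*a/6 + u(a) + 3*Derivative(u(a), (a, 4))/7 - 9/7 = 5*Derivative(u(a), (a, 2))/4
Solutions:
 u(a) = 3*a^2/8 - 7*a/6 + (C1*sin(3^(3/4)*7^(1/4)*a*sin(atan(sqrt(119)/35)/2)/3) + C2*cos(3^(3/4)*7^(1/4)*a*sin(atan(sqrt(119)/35)/2)/3))*exp(-3^(3/4)*7^(1/4)*a*cos(atan(sqrt(119)/35)/2)/3) + (C3*sin(3^(3/4)*7^(1/4)*a*sin(atan(sqrt(119)/35)/2)/3) + C4*cos(3^(3/4)*7^(1/4)*a*sin(atan(sqrt(119)/35)/2)/3))*exp(3^(3/4)*7^(1/4)*a*cos(atan(sqrt(119)/35)/2)/3) + 249/112


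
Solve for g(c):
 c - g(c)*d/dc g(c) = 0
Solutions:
 g(c) = -sqrt(C1 + c^2)
 g(c) = sqrt(C1 + c^2)


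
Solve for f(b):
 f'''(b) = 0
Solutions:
 f(b) = C1 + C2*b + C3*b^2


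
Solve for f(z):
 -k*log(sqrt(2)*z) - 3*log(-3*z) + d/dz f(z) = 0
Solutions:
 f(z) = C1 + z*(k + 3)*log(z) + z*(-k + k*log(2)/2 - 3 + 3*log(3) + 3*I*pi)


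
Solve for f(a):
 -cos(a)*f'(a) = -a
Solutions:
 f(a) = C1 + Integral(a/cos(a), a)


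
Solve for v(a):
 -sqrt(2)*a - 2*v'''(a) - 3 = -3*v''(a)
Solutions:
 v(a) = C1 + C2*a + C3*exp(3*a/2) + sqrt(2)*a^3/18 + a^2*(2*sqrt(2) + 9)/18


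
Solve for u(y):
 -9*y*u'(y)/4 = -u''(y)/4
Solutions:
 u(y) = C1 + C2*erfi(3*sqrt(2)*y/2)


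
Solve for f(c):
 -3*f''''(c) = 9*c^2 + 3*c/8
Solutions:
 f(c) = C1 + C2*c + C3*c^2 + C4*c^3 - c^6/120 - c^5/960


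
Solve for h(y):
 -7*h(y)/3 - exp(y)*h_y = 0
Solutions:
 h(y) = C1*exp(7*exp(-y)/3)


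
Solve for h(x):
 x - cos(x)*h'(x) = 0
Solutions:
 h(x) = C1 + Integral(x/cos(x), x)


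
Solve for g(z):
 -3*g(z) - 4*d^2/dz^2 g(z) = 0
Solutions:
 g(z) = C1*sin(sqrt(3)*z/2) + C2*cos(sqrt(3)*z/2)


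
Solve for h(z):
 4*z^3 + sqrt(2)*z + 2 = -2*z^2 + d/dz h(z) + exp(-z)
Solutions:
 h(z) = C1 + z^4 + 2*z^3/3 + sqrt(2)*z^2/2 + 2*z + exp(-z)


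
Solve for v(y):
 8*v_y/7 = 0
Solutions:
 v(y) = C1


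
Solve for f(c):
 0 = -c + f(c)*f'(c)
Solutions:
 f(c) = -sqrt(C1 + c^2)
 f(c) = sqrt(C1 + c^2)


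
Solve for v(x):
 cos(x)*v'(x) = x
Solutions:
 v(x) = C1 + Integral(x/cos(x), x)


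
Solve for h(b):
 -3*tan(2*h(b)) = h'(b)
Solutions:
 h(b) = -asin(C1*exp(-6*b))/2 + pi/2
 h(b) = asin(C1*exp(-6*b))/2


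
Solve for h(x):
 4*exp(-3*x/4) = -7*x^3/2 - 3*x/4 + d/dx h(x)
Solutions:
 h(x) = C1 + 7*x^4/8 + 3*x^2/8 - 16*exp(-3*x/4)/3


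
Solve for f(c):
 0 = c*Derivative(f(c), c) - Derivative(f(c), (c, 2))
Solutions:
 f(c) = C1 + C2*erfi(sqrt(2)*c/2)


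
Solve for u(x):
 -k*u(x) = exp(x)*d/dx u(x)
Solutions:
 u(x) = C1*exp(k*exp(-x))


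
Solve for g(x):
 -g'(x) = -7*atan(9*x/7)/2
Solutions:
 g(x) = C1 + 7*x*atan(9*x/7)/2 - 49*log(81*x^2 + 49)/36


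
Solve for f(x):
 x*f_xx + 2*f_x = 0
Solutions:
 f(x) = C1 + C2/x


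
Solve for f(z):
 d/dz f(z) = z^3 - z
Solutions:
 f(z) = C1 + z^4/4 - z^2/2


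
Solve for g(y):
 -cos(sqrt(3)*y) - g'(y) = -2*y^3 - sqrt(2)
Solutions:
 g(y) = C1 + y^4/2 + sqrt(2)*y - sqrt(3)*sin(sqrt(3)*y)/3


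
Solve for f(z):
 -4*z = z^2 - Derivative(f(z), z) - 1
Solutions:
 f(z) = C1 + z^3/3 + 2*z^2 - z


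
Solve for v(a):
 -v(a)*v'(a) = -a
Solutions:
 v(a) = -sqrt(C1 + a^2)
 v(a) = sqrt(C1 + a^2)


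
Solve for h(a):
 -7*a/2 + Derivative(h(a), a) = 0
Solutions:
 h(a) = C1 + 7*a^2/4


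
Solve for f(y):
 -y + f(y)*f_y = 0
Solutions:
 f(y) = -sqrt(C1 + y^2)
 f(y) = sqrt(C1 + y^2)


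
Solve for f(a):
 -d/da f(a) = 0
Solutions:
 f(a) = C1


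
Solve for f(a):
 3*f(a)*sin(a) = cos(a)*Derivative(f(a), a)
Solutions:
 f(a) = C1/cos(a)^3


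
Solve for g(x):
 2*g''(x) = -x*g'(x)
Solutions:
 g(x) = C1 + C2*erf(x/2)


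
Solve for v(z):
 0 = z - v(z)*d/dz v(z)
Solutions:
 v(z) = -sqrt(C1 + z^2)
 v(z) = sqrt(C1 + z^2)


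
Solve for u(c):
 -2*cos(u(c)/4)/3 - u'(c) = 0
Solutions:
 2*c/3 - 2*log(sin(u(c)/4) - 1) + 2*log(sin(u(c)/4) + 1) = C1


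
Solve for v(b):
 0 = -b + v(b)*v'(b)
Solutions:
 v(b) = -sqrt(C1 + b^2)
 v(b) = sqrt(C1 + b^2)


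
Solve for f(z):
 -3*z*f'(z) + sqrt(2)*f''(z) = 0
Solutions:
 f(z) = C1 + C2*erfi(2^(1/4)*sqrt(3)*z/2)


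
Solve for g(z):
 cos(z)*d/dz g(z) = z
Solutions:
 g(z) = C1 + Integral(z/cos(z), z)


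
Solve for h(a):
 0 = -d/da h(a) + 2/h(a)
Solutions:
 h(a) = -sqrt(C1 + 4*a)
 h(a) = sqrt(C1 + 4*a)


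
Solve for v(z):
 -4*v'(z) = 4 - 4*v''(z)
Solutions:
 v(z) = C1 + C2*exp(z) - z


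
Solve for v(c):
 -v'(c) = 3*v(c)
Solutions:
 v(c) = C1*exp(-3*c)


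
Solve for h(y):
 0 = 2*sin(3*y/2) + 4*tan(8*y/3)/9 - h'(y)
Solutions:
 h(y) = C1 - log(cos(8*y/3))/6 - 4*cos(3*y/2)/3


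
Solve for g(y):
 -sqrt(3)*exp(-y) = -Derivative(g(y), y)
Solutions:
 g(y) = C1 - sqrt(3)*exp(-y)


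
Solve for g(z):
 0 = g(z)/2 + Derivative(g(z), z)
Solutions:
 g(z) = C1*exp(-z/2)


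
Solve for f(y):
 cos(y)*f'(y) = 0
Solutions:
 f(y) = C1


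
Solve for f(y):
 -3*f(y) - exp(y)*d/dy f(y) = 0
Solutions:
 f(y) = C1*exp(3*exp(-y))


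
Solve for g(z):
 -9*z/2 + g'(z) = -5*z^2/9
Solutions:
 g(z) = C1 - 5*z^3/27 + 9*z^2/4


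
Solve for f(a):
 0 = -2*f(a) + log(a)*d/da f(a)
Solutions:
 f(a) = C1*exp(2*li(a))


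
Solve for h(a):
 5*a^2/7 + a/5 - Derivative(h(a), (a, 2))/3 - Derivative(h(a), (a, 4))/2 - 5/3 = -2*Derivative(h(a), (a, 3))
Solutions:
 h(a) = C1 + C2*a + C3*exp(a*(2 - sqrt(30)/3)) + C4*exp(a*(sqrt(30)/3 + 2)) + 5*a^4/28 + 307*a^3/70 + 2563*a^2/35


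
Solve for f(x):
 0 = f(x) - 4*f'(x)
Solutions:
 f(x) = C1*exp(x/4)


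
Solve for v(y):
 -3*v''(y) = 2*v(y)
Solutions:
 v(y) = C1*sin(sqrt(6)*y/3) + C2*cos(sqrt(6)*y/3)


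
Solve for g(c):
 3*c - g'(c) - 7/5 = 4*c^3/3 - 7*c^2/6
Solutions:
 g(c) = C1 - c^4/3 + 7*c^3/18 + 3*c^2/2 - 7*c/5


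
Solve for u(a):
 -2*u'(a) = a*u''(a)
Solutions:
 u(a) = C1 + C2/a


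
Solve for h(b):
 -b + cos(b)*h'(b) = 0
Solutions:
 h(b) = C1 + Integral(b/cos(b), b)


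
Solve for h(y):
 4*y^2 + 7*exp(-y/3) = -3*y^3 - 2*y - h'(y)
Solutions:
 h(y) = C1 - 3*y^4/4 - 4*y^3/3 - y^2 + 21*exp(-y/3)


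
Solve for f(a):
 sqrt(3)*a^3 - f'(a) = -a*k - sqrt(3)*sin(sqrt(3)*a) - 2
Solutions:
 f(a) = C1 + sqrt(3)*a^4/4 + a^2*k/2 + 2*a - cos(sqrt(3)*a)


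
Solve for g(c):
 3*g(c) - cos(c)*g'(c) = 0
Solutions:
 g(c) = C1*(sin(c) + 1)^(3/2)/(sin(c) - 1)^(3/2)


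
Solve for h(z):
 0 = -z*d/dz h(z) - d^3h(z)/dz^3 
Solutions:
 h(z) = C1 + Integral(C2*airyai(-z) + C3*airybi(-z), z)


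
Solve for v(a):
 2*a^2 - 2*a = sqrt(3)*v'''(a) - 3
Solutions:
 v(a) = C1 + C2*a + C3*a^2 + sqrt(3)*a^5/90 - sqrt(3)*a^4/36 + sqrt(3)*a^3/6


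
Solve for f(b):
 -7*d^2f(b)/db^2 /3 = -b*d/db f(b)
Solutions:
 f(b) = C1 + C2*erfi(sqrt(42)*b/14)


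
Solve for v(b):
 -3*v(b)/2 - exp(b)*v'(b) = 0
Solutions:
 v(b) = C1*exp(3*exp(-b)/2)


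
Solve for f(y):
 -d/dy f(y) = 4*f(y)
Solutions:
 f(y) = C1*exp(-4*y)


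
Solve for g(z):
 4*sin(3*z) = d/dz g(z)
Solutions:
 g(z) = C1 - 4*cos(3*z)/3


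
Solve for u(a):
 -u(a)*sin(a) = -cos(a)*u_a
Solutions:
 u(a) = C1/cos(a)


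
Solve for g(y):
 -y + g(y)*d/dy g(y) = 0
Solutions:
 g(y) = -sqrt(C1 + y^2)
 g(y) = sqrt(C1 + y^2)


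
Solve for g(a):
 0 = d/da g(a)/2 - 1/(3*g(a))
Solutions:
 g(a) = -sqrt(C1 + 12*a)/3
 g(a) = sqrt(C1 + 12*a)/3


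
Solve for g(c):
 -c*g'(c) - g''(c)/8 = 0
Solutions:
 g(c) = C1 + C2*erf(2*c)


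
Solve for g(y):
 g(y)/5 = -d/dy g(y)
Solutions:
 g(y) = C1*exp(-y/5)


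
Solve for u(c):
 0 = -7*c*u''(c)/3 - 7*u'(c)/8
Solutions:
 u(c) = C1 + C2*c^(5/8)


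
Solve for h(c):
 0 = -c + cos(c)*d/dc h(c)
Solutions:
 h(c) = C1 + Integral(c/cos(c), c)


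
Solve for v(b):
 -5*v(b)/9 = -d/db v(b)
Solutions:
 v(b) = C1*exp(5*b/9)


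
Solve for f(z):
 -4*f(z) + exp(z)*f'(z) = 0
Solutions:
 f(z) = C1*exp(-4*exp(-z))


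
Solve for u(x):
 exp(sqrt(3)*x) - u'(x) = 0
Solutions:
 u(x) = C1 + sqrt(3)*exp(sqrt(3)*x)/3


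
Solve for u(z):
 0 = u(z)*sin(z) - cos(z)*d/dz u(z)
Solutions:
 u(z) = C1/cos(z)


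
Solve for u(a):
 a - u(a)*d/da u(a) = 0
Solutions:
 u(a) = -sqrt(C1 + a^2)
 u(a) = sqrt(C1 + a^2)


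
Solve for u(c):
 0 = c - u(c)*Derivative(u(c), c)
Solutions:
 u(c) = -sqrt(C1 + c^2)
 u(c) = sqrt(C1 + c^2)


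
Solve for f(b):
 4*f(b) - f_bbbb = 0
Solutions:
 f(b) = C1*exp(-sqrt(2)*b) + C2*exp(sqrt(2)*b) + C3*sin(sqrt(2)*b) + C4*cos(sqrt(2)*b)


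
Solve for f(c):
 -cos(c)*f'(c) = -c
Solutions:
 f(c) = C1 + Integral(c/cos(c), c)


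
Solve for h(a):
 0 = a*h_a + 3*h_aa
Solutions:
 h(a) = C1 + C2*erf(sqrt(6)*a/6)


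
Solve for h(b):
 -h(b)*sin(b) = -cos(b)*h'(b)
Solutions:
 h(b) = C1/cos(b)


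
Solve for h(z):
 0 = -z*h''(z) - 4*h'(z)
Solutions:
 h(z) = C1 + C2/z^3


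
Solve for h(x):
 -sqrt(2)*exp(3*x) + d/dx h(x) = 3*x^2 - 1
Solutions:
 h(x) = C1 + x^3 - x + sqrt(2)*exp(3*x)/3


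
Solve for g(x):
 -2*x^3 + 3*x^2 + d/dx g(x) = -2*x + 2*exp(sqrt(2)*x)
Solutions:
 g(x) = C1 + x^4/2 - x^3 - x^2 + sqrt(2)*exp(sqrt(2)*x)


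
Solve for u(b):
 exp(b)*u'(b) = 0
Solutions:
 u(b) = C1


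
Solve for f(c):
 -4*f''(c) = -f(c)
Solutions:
 f(c) = C1*exp(-c/2) + C2*exp(c/2)


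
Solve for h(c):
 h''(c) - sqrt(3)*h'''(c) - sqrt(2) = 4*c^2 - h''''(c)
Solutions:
 h(c) = C1 + C2*c + c^4/3 + 4*sqrt(3)*c^3/3 + c^2*(sqrt(2)/2 + 8) + (C3*sin(c/2) + C4*cos(c/2))*exp(sqrt(3)*c/2)


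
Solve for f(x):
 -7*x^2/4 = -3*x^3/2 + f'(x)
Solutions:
 f(x) = C1 + 3*x^4/8 - 7*x^3/12


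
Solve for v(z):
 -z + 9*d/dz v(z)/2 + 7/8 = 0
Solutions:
 v(z) = C1 + z^2/9 - 7*z/36


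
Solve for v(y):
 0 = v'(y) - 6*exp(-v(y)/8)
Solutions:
 v(y) = 8*log(C1 + 3*y/4)


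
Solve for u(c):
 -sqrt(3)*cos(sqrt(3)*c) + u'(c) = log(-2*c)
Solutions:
 u(c) = C1 + c*log(-c) - c + c*log(2) + sin(sqrt(3)*c)


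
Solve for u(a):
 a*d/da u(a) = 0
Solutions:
 u(a) = C1


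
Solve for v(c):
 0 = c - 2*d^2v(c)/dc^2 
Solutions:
 v(c) = C1 + C2*c + c^3/12


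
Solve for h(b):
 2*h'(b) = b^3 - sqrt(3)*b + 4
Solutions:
 h(b) = C1 + b^4/8 - sqrt(3)*b^2/4 + 2*b


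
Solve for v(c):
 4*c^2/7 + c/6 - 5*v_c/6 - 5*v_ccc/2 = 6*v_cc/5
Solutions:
 v(c) = C1 + 8*c^3/35 - 1553*c^2/1750 - 34092*c/21875 + (C2*sin(sqrt(1551)*c/75) + C3*cos(sqrt(1551)*c/75))*exp(-6*c/25)


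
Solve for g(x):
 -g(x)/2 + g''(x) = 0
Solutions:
 g(x) = C1*exp(-sqrt(2)*x/2) + C2*exp(sqrt(2)*x/2)


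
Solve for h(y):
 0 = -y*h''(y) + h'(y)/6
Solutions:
 h(y) = C1 + C2*y^(7/6)


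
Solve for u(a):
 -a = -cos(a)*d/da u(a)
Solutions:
 u(a) = C1 + Integral(a/cos(a), a)


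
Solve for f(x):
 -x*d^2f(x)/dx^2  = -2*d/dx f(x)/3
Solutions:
 f(x) = C1 + C2*x^(5/3)


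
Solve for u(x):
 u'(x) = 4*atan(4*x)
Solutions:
 u(x) = C1 + 4*x*atan(4*x) - log(16*x^2 + 1)/2


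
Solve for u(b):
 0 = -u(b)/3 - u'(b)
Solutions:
 u(b) = C1*exp(-b/3)


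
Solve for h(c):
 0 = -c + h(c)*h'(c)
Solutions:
 h(c) = -sqrt(C1 + c^2)
 h(c) = sqrt(C1 + c^2)


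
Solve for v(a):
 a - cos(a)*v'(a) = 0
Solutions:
 v(a) = C1 + Integral(a/cos(a), a)


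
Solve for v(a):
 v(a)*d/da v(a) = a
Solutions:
 v(a) = -sqrt(C1 + a^2)
 v(a) = sqrt(C1 + a^2)


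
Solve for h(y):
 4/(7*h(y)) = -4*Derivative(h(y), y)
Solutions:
 h(y) = -sqrt(C1 - 14*y)/7
 h(y) = sqrt(C1 - 14*y)/7


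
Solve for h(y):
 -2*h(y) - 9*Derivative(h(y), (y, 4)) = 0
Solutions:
 h(y) = (C1*sin(2^(3/4)*sqrt(3)*y/6) + C2*cos(2^(3/4)*sqrt(3)*y/6))*exp(-2^(3/4)*sqrt(3)*y/6) + (C3*sin(2^(3/4)*sqrt(3)*y/6) + C4*cos(2^(3/4)*sqrt(3)*y/6))*exp(2^(3/4)*sqrt(3)*y/6)


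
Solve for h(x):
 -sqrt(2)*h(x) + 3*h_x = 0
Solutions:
 h(x) = C1*exp(sqrt(2)*x/3)


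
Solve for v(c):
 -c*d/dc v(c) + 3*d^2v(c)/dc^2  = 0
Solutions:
 v(c) = C1 + C2*erfi(sqrt(6)*c/6)


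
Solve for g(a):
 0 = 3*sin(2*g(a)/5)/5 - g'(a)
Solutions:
 -3*a/5 + 5*log(cos(2*g(a)/5) - 1)/4 - 5*log(cos(2*g(a)/5) + 1)/4 = C1


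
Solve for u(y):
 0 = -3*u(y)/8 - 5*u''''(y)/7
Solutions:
 u(y) = (C1*sin(2^(3/4)*2625^(1/4)*y/20) + C2*cos(2^(3/4)*2625^(1/4)*y/20))*exp(-2^(3/4)*2625^(1/4)*y/20) + (C3*sin(2^(3/4)*2625^(1/4)*y/20) + C4*cos(2^(3/4)*2625^(1/4)*y/20))*exp(2^(3/4)*2625^(1/4)*y/20)


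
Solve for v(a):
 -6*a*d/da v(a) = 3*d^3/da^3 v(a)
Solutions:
 v(a) = C1 + Integral(C2*airyai(-2^(1/3)*a) + C3*airybi(-2^(1/3)*a), a)


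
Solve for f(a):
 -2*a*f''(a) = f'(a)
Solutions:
 f(a) = C1 + C2*sqrt(a)


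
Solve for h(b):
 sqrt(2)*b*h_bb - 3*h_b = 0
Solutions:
 h(b) = C1 + C2*b^(1 + 3*sqrt(2)/2)


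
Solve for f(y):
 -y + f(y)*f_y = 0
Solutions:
 f(y) = -sqrt(C1 + y^2)
 f(y) = sqrt(C1 + y^2)


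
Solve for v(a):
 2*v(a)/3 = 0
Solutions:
 v(a) = 0


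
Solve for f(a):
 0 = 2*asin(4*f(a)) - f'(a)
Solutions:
 Integral(1/asin(4*_y), (_y, f(a))) = C1 + 2*a


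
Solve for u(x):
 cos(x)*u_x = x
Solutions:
 u(x) = C1 + Integral(x/cos(x), x)


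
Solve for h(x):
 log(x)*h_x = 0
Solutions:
 h(x) = C1


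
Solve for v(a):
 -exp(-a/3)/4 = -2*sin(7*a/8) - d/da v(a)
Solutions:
 v(a) = C1 + 16*cos(7*a/8)/7 - 3*exp(-a/3)/4


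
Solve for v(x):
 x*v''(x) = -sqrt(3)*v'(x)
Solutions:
 v(x) = C1 + C2*x^(1 - sqrt(3))


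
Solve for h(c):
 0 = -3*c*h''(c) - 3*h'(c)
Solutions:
 h(c) = C1 + C2*log(c)


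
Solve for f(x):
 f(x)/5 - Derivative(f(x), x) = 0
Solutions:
 f(x) = C1*exp(x/5)


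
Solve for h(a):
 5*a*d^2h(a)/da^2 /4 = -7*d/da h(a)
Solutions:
 h(a) = C1 + C2/a^(23/5)


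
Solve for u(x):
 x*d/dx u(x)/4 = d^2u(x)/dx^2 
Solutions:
 u(x) = C1 + C2*erfi(sqrt(2)*x/4)


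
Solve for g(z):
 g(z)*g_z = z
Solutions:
 g(z) = -sqrt(C1 + z^2)
 g(z) = sqrt(C1 + z^2)


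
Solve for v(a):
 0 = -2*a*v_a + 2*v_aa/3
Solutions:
 v(a) = C1 + C2*erfi(sqrt(6)*a/2)


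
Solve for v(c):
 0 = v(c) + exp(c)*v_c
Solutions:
 v(c) = C1*exp(exp(-c))


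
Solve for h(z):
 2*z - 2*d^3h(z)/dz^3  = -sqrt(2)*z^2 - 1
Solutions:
 h(z) = C1 + C2*z + C3*z^2 + sqrt(2)*z^5/120 + z^4/24 + z^3/12


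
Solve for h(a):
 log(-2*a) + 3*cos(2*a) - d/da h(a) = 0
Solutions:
 h(a) = C1 + a*log(-a) - a + a*log(2) + 3*sin(2*a)/2


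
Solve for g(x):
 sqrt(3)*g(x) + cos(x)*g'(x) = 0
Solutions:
 g(x) = C1*(sin(x) - 1)^(sqrt(3)/2)/(sin(x) + 1)^(sqrt(3)/2)


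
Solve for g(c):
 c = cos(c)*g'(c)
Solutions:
 g(c) = C1 + Integral(c/cos(c), c)


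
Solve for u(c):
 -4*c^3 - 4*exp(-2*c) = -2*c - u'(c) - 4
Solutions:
 u(c) = C1 + c^4 - c^2 - 4*c - 2*exp(-2*c)


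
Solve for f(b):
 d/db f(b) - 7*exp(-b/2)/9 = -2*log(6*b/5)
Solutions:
 f(b) = C1 - 2*b*log(b) + 2*b*(-log(6) + 1 + log(5)) - 14*exp(-b/2)/9


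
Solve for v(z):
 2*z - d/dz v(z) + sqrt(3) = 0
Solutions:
 v(z) = C1 + z^2 + sqrt(3)*z


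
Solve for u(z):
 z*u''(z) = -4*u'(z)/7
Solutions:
 u(z) = C1 + C2*z^(3/7)


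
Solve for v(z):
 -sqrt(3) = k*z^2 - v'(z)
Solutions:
 v(z) = C1 + k*z^3/3 + sqrt(3)*z


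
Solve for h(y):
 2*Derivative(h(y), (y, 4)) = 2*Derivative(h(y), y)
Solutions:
 h(y) = C1 + C4*exp(y) + (C2*sin(sqrt(3)*y/2) + C3*cos(sqrt(3)*y/2))*exp(-y/2)


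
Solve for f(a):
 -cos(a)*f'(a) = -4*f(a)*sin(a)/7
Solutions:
 f(a) = C1/cos(a)^(4/7)


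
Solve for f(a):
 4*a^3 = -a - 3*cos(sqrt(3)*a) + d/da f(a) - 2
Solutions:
 f(a) = C1 + a^4 + a^2/2 + 2*a + sqrt(3)*sin(sqrt(3)*a)


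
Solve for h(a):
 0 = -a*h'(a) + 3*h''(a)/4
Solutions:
 h(a) = C1 + C2*erfi(sqrt(6)*a/3)


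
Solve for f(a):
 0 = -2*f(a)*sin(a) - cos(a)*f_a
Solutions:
 f(a) = C1*cos(a)^2


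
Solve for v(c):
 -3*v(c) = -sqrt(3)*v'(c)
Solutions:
 v(c) = C1*exp(sqrt(3)*c)


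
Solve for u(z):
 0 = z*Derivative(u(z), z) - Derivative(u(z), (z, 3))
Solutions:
 u(z) = C1 + Integral(C2*airyai(z) + C3*airybi(z), z)


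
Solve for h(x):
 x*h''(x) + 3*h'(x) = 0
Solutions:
 h(x) = C1 + C2/x^2


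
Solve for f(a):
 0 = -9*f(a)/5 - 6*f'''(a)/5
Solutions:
 f(a) = C3*exp(-2^(2/3)*3^(1/3)*a/2) + (C1*sin(2^(2/3)*3^(5/6)*a/4) + C2*cos(2^(2/3)*3^(5/6)*a/4))*exp(2^(2/3)*3^(1/3)*a/4)


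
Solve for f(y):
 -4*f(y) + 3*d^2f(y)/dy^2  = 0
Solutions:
 f(y) = C1*exp(-2*sqrt(3)*y/3) + C2*exp(2*sqrt(3)*y/3)


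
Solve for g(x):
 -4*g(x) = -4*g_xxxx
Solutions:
 g(x) = C1*exp(-x) + C2*exp(x) + C3*sin(x) + C4*cos(x)


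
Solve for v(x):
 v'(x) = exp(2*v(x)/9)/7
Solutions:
 v(x) = 9*log(-sqrt(-1/(C1 + x))) - 9*log(2) + 9*log(3) + 9*log(14)/2
 v(x) = 9*log(-1/(C1 + x))/2 - 9*log(2) + 9*log(3) + 9*log(14)/2


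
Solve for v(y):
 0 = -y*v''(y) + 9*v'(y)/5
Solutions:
 v(y) = C1 + C2*y^(14/5)


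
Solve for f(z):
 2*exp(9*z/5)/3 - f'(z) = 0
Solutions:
 f(z) = C1 + 10*exp(9*z/5)/27


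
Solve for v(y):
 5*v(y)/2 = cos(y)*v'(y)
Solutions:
 v(y) = C1*(sin(y) + 1)^(5/4)/(sin(y) - 1)^(5/4)


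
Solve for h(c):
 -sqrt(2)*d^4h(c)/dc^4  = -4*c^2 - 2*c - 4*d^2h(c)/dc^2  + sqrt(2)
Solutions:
 h(c) = C1 + C2*c + C3*exp(-2^(3/4)*c) + C4*exp(2^(3/4)*c) - c^4/12 - c^3/12 - sqrt(2)*c^2/8


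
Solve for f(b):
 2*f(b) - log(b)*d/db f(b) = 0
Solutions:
 f(b) = C1*exp(2*li(b))


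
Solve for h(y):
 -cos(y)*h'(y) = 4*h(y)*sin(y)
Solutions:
 h(y) = C1*cos(y)^4


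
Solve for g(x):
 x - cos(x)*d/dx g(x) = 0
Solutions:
 g(x) = C1 + Integral(x/cos(x), x)


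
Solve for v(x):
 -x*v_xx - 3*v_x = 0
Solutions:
 v(x) = C1 + C2/x^2


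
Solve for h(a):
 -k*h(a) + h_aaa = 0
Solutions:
 h(a) = C1*exp(a*k^(1/3)) + C2*exp(a*k^(1/3)*(-1 + sqrt(3)*I)/2) + C3*exp(-a*k^(1/3)*(1 + sqrt(3)*I)/2)


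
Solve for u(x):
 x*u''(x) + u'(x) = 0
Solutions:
 u(x) = C1 + C2*log(x)


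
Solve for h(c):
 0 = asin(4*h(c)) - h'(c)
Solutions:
 Integral(1/asin(4*_y), (_y, h(c))) = C1 + c


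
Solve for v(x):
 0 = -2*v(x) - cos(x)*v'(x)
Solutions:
 v(x) = C1*(sin(x) - 1)/(sin(x) + 1)


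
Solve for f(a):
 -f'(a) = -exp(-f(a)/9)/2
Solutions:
 f(a) = 9*log(C1 + a/18)


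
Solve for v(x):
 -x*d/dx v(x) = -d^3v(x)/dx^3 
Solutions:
 v(x) = C1 + Integral(C2*airyai(x) + C3*airybi(x), x)


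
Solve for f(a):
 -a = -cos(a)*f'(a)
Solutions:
 f(a) = C1 + Integral(a/cos(a), a)


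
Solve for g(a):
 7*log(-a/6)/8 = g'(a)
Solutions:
 g(a) = C1 + 7*a*log(-a)/8 + 7*a*(-log(6) - 1)/8


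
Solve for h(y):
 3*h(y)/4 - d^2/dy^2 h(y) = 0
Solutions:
 h(y) = C1*exp(-sqrt(3)*y/2) + C2*exp(sqrt(3)*y/2)


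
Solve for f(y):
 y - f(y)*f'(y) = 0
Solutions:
 f(y) = -sqrt(C1 + y^2)
 f(y) = sqrt(C1 + y^2)


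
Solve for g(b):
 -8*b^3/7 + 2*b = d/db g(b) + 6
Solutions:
 g(b) = C1 - 2*b^4/7 + b^2 - 6*b


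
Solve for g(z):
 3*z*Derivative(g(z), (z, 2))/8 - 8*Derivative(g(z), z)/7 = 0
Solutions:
 g(z) = C1 + C2*z^(85/21)


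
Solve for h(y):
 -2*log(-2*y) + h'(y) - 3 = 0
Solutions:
 h(y) = C1 + 2*y*log(-y) + y*(1 + 2*log(2))


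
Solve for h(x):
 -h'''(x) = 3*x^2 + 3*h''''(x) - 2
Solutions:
 h(x) = C1 + C2*x + C3*x^2 + C4*exp(-x/3) - x^5/20 + 3*x^4/4 - 26*x^3/3


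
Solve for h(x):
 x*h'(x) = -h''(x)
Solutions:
 h(x) = C1 + C2*erf(sqrt(2)*x/2)


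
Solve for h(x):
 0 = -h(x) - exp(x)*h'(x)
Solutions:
 h(x) = C1*exp(exp(-x))


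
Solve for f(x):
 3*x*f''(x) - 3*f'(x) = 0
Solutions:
 f(x) = C1 + C2*x^2


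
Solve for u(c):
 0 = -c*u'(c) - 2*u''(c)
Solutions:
 u(c) = C1 + C2*erf(c/2)


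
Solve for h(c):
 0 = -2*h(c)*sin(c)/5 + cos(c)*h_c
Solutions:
 h(c) = C1/cos(c)^(2/5)


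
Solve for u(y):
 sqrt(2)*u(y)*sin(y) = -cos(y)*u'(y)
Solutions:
 u(y) = C1*cos(y)^(sqrt(2))


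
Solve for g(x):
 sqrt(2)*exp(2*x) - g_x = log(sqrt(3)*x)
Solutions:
 g(x) = C1 - x*log(x) + x*(1 - log(3)/2) + sqrt(2)*exp(2*x)/2


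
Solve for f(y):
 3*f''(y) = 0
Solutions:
 f(y) = C1 + C2*y


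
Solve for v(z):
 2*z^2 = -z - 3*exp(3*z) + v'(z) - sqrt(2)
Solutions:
 v(z) = C1 + 2*z^3/3 + z^2/2 + sqrt(2)*z + exp(3*z)


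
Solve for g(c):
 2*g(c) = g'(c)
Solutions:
 g(c) = C1*exp(2*c)


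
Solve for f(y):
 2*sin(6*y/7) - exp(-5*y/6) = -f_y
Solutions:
 f(y) = C1 + 7*cos(6*y/7)/3 - 6*exp(-5*y/6)/5


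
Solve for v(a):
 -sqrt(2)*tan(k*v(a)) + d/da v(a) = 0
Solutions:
 v(a) = Piecewise((-asin(exp(C1*k + sqrt(2)*a*k))/k + pi/k, Ne(k, 0)), (nan, True))
 v(a) = Piecewise((asin(exp(C1*k + sqrt(2)*a*k))/k, Ne(k, 0)), (nan, True))


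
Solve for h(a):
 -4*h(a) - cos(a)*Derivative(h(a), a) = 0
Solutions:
 h(a) = C1*(sin(a)^2 - 2*sin(a) + 1)/(sin(a)^2 + 2*sin(a) + 1)


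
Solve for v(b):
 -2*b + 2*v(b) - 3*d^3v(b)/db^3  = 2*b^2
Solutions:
 v(b) = C3*exp(2^(1/3)*3^(2/3)*b/3) + b^2 + b + (C1*sin(2^(1/3)*3^(1/6)*b/2) + C2*cos(2^(1/3)*3^(1/6)*b/2))*exp(-2^(1/3)*3^(2/3)*b/6)


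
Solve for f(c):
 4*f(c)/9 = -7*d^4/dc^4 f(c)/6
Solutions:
 f(c) = (C1*sin(2^(1/4)*21^(3/4)*c/21) + C2*cos(2^(1/4)*21^(3/4)*c/21))*exp(-2^(1/4)*21^(3/4)*c/21) + (C3*sin(2^(1/4)*21^(3/4)*c/21) + C4*cos(2^(1/4)*21^(3/4)*c/21))*exp(2^(1/4)*21^(3/4)*c/21)


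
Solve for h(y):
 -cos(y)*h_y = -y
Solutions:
 h(y) = C1 + Integral(y/cos(y), y)


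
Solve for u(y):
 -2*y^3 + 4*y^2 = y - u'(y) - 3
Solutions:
 u(y) = C1 + y^4/2 - 4*y^3/3 + y^2/2 - 3*y


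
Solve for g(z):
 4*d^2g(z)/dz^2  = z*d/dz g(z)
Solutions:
 g(z) = C1 + C2*erfi(sqrt(2)*z/4)


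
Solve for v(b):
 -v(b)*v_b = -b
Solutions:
 v(b) = -sqrt(C1 + b^2)
 v(b) = sqrt(C1 + b^2)


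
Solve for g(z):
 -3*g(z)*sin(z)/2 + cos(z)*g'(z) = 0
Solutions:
 g(z) = C1/cos(z)^(3/2)


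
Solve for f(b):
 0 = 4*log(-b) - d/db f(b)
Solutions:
 f(b) = C1 + 4*b*log(-b) - 4*b


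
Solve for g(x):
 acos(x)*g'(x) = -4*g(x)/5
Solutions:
 g(x) = C1*exp(-4*Integral(1/acos(x), x)/5)


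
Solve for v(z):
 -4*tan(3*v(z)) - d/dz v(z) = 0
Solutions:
 v(z) = -asin(C1*exp(-12*z))/3 + pi/3
 v(z) = asin(C1*exp(-12*z))/3


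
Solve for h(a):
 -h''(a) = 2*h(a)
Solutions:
 h(a) = C1*sin(sqrt(2)*a) + C2*cos(sqrt(2)*a)


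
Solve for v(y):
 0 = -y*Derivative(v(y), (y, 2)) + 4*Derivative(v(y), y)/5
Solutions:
 v(y) = C1 + C2*y^(9/5)


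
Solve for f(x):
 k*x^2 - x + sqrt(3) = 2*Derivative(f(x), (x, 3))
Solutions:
 f(x) = C1 + C2*x + C3*x^2 + k*x^5/120 - x^4/48 + sqrt(3)*x^3/12


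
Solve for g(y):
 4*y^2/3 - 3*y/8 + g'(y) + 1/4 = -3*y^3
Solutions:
 g(y) = C1 - 3*y^4/4 - 4*y^3/9 + 3*y^2/16 - y/4


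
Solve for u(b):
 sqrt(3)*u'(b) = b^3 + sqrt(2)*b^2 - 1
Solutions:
 u(b) = C1 + sqrt(3)*b^4/12 + sqrt(6)*b^3/9 - sqrt(3)*b/3


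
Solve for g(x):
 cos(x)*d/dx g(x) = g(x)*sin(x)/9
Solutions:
 g(x) = C1/cos(x)^(1/9)


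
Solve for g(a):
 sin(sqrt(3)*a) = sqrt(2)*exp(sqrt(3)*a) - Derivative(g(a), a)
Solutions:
 g(a) = C1 + sqrt(6)*exp(sqrt(3)*a)/3 + sqrt(3)*cos(sqrt(3)*a)/3


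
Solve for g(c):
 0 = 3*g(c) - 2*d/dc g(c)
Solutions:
 g(c) = C1*exp(3*c/2)


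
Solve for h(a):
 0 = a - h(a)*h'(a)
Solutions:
 h(a) = -sqrt(C1 + a^2)
 h(a) = sqrt(C1 + a^2)


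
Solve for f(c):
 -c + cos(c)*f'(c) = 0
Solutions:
 f(c) = C1 + Integral(c/cos(c), c)


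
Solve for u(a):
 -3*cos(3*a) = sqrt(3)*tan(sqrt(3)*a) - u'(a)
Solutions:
 u(a) = C1 - log(cos(sqrt(3)*a)) + sin(3*a)


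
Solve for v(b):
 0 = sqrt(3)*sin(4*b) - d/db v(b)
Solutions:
 v(b) = C1 - sqrt(3)*cos(4*b)/4


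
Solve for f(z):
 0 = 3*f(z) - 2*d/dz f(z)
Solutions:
 f(z) = C1*exp(3*z/2)


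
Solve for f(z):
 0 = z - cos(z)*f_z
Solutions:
 f(z) = C1 + Integral(z/cos(z), z)


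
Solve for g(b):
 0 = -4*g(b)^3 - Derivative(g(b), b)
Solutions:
 g(b) = -sqrt(2)*sqrt(-1/(C1 - 4*b))/2
 g(b) = sqrt(2)*sqrt(-1/(C1 - 4*b))/2


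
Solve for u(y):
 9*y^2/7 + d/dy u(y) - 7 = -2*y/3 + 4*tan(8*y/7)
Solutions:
 u(y) = C1 - 3*y^3/7 - y^2/3 + 7*y - 7*log(cos(8*y/7))/2


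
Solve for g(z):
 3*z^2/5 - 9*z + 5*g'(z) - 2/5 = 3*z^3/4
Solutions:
 g(z) = C1 + 3*z^4/80 - z^3/25 + 9*z^2/10 + 2*z/25


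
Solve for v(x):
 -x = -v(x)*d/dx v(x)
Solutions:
 v(x) = -sqrt(C1 + x^2)
 v(x) = sqrt(C1 + x^2)


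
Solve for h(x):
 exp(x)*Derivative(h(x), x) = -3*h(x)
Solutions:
 h(x) = C1*exp(3*exp(-x))


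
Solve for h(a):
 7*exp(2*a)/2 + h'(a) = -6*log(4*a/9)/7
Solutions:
 h(a) = C1 - 6*a*log(a)/7 + 6*a*(-2*log(2) + 1 + 2*log(3))/7 - 7*exp(2*a)/4


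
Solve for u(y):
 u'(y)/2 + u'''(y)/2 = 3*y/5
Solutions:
 u(y) = C1 + C2*sin(y) + C3*cos(y) + 3*y^2/5


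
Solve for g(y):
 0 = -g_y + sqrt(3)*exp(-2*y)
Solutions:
 g(y) = C1 - sqrt(3)*exp(-2*y)/2


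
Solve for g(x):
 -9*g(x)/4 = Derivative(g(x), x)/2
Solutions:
 g(x) = C1*exp(-9*x/2)


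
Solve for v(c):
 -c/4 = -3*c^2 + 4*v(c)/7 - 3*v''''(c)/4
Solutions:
 v(c) = C1*exp(-2*21^(3/4)*c/21) + C2*exp(2*21^(3/4)*c/21) + C3*sin(2*21^(3/4)*c/21) + C4*cos(2*21^(3/4)*c/21) + 21*c^2/4 - 7*c/16


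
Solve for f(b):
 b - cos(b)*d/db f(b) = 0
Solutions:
 f(b) = C1 + Integral(b/cos(b), b)


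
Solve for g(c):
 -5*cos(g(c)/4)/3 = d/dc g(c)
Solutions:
 5*c/3 - 2*log(sin(g(c)/4) - 1) + 2*log(sin(g(c)/4) + 1) = C1


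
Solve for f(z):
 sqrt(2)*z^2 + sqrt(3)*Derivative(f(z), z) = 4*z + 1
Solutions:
 f(z) = C1 - sqrt(6)*z^3/9 + 2*sqrt(3)*z^2/3 + sqrt(3)*z/3


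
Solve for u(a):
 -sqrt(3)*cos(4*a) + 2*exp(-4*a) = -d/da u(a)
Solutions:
 u(a) = C1 + sqrt(3)*sin(4*a)/4 + exp(-4*a)/2


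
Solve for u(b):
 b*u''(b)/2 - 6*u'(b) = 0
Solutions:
 u(b) = C1 + C2*b^13


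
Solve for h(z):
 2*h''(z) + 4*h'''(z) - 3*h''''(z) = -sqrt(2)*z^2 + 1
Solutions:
 h(z) = C1 + C2*z + C3*exp(z*(2 - sqrt(10))/3) + C4*exp(z*(2 + sqrt(10))/3) - sqrt(2)*z^4/24 + sqrt(2)*z^3/3 + z^2*(1 - 11*sqrt(2))/4


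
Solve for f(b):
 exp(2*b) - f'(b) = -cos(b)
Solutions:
 f(b) = C1 + exp(2*b)/2 + sin(b)


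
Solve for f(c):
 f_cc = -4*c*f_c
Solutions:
 f(c) = C1 + C2*erf(sqrt(2)*c)


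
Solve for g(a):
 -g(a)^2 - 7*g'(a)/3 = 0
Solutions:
 g(a) = 7/(C1 + 3*a)


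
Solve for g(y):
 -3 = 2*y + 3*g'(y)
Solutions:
 g(y) = C1 - y^2/3 - y


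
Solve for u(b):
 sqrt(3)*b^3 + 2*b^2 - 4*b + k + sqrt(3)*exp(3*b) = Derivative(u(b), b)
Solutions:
 u(b) = C1 + sqrt(3)*b^4/4 + 2*b^3/3 - 2*b^2 + b*k + sqrt(3)*exp(3*b)/3


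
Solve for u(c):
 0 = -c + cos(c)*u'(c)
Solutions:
 u(c) = C1 + Integral(c/cos(c), c)


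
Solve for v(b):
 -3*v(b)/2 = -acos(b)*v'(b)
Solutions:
 v(b) = C1*exp(3*Integral(1/acos(b), b)/2)


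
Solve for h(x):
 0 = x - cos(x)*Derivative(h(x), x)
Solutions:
 h(x) = C1 + Integral(x/cos(x), x)


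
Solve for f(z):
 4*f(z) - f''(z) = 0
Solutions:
 f(z) = C1*exp(-2*z) + C2*exp(2*z)


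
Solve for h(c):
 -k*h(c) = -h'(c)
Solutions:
 h(c) = C1*exp(c*k)


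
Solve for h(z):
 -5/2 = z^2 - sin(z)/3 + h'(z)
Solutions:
 h(z) = C1 - z^3/3 - 5*z/2 - cos(z)/3


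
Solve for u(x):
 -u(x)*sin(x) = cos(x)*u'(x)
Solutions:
 u(x) = C1*cos(x)


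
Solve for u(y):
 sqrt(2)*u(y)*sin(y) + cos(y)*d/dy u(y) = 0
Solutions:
 u(y) = C1*cos(y)^(sqrt(2))


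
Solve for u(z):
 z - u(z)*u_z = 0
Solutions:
 u(z) = -sqrt(C1 + z^2)
 u(z) = sqrt(C1 + z^2)
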